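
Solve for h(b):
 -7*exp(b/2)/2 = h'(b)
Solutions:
 h(b) = C1 - 7*exp(b/2)


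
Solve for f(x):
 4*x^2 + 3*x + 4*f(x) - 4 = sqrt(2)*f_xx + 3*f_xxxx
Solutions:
 f(x) = C1*exp(-2^(3/4)*sqrt(3)*x/3) + C2*exp(2^(3/4)*sqrt(3)*x/3) + C3*sin(2^(1/4)*x) + C4*cos(2^(1/4)*x) - x^2 - 3*x/4 - sqrt(2)/2 + 1


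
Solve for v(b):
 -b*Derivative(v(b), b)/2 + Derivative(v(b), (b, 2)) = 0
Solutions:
 v(b) = C1 + C2*erfi(b/2)


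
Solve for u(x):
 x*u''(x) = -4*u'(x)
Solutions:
 u(x) = C1 + C2/x^3


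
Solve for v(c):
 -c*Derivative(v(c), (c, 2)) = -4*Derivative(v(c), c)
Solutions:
 v(c) = C1 + C2*c^5


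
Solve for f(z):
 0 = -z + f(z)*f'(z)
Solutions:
 f(z) = -sqrt(C1 + z^2)
 f(z) = sqrt(C1 + z^2)


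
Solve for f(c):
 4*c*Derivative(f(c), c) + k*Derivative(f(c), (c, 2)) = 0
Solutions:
 f(c) = C1 + C2*sqrt(k)*erf(sqrt(2)*c*sqrt(1/k))


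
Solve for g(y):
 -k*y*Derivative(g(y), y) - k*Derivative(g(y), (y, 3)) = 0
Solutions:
 g(y) = C1 + Integral(C2*airyai(-y) + C3*airybi(-y), y)


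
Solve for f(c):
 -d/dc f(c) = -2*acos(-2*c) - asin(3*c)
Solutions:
 f(c) = C1 + 2*c*acos(-2*c) + c*asin(3*c) + sqrt(1 - 9*c^2)/3 + sqrt(1 - 4*c^2)


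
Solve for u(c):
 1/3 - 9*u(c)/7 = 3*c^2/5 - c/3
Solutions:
 u(c) = -7*c^2/15 + 7*c/27 + 7/27


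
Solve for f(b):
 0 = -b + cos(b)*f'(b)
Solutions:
 f(b) = C1 + Integral(b/cos(b), b)


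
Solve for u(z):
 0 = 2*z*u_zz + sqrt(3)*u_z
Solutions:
 u(z) = C1 + C2*z^(1 - sqrt(3)/2)


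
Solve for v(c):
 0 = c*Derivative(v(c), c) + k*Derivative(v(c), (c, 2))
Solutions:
 v(c) = C1 + C2*sqrt(k)*erf(sqrt(2)*c*sqrt(1/k)/2)


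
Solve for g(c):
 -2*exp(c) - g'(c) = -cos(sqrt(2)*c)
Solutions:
 g(c) = C1 - 2*exp(c) + sqrt(2)*sin(sqrt(2)*c)/2


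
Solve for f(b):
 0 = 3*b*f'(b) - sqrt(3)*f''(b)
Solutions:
 f(b) = C1 + C2*erfi(sqrt(2)*3^(1/4)*b/2)


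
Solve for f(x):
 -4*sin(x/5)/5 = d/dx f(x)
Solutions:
 f(x) = C1 + 4*cos(x/5)


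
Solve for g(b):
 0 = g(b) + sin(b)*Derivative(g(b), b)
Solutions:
 g(b) = C1*sqrt(cos(b) + 1)/sqrt(cos(b) - 1)


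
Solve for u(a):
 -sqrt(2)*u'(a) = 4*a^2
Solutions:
 u(a) = C1 - 2*sqrt(2)*a^3/3


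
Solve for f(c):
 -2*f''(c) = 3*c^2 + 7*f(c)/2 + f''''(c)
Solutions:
 f(c) = -6*c^2/7 + (C1*sin(2^(3/4)*7^(1/4)*c*cos(atan(sqrt(10)/2)/2)/2) + C2*cos(2^(3/4)*7^(1/4)*c*cos(atan(sqrt(10)/2)/2)/2))*exp(-2^(3/4)*7^(1/4)*c*sin(atan(sqrt(10)/2)/2)/2) + (C3*sin(2^(3/4)*7^(1/4)*c*cos(atan(sqrt(10)/2)/2)/2) + C4*cos(2^(3/4)*7^(1/4)*c*cos(atan(sqrt(10)/2)/2)/2))*exp(2^(3/4)*7^(1/4)*c*sin(atan(sqrt(10)/2)/2)/2) + 48/49


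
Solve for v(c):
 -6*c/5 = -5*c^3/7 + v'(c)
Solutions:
 v(c) = C1 + 5*c^4/28 - 3*c^2/5


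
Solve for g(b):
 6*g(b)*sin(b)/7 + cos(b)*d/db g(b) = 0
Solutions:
 g(b) = C1*cos(b)^(6/7)


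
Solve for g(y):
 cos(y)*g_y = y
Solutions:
 g(y) = C1 + Integral(y/cos(y), y)


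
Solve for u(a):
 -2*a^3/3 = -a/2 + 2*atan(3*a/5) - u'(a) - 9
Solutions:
 u(a) = C1 + a^4/6 - a^2/4 + 2*a*atan(3*a/5) - 9*a - 5*log(9*a^2 + 25)/3


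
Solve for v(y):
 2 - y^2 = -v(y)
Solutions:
 v(y) = y^2 - 2


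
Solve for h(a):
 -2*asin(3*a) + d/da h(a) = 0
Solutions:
 h(a) = C1 + 2*a*asin(3*a) + 2*sqrt(1 - 9*a^2)/3


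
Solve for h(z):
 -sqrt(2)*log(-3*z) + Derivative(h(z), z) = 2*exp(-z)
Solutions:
 h(z) = C1 + sqrt(2)*z*log(-z) + sqrt(2)*z*(-1 + log(3)) - 2*exp(-z)


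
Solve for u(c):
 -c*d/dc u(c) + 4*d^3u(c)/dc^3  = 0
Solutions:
 u(c) = C1 + Integral(C2*airyai(2^(1/3)*c/2) + C3*airybi(2^(1/3)*c/2), c)


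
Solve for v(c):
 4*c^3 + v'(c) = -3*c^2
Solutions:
 v(c) = C1 - c^4 - c^3


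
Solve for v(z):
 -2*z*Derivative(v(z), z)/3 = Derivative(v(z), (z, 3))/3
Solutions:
 v(z) = C1 + Integral(C2*airyai(-2^(1/3)*z) + C3*airybi(-2^(1/3)*z), z)


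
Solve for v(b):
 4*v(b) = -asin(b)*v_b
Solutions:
 v(b) = C1*exp(-4*Integral(1/asin(b), b))


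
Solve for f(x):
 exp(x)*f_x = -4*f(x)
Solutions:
 f(x) = C1*exp(4*exp(-x))


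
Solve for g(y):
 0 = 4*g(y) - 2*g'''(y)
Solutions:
 g(y) = C3*exp(2^(1/3)*y) + (C1*sin(2^(1/3)*sqrt(3)*y/2) + C2*cos(2^(1/3)*sqrt(3)*y/2))*exp(-2^(1/3)*y/2)


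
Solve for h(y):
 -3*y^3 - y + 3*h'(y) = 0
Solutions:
 h(y) = C1 + y^4/4 + y^2/6


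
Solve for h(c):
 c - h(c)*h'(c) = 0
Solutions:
 h(c) = -sqrt(C1 + c^2)
 h(c) = sqrt(C1 + c^2)


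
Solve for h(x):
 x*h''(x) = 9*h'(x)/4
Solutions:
 h(x) = C1 + C2*x^(13/4)


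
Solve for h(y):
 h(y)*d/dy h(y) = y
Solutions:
 h(y) = -sqrt(C1 + y^2)
 h(y) = sqrt(C1 + y^2)


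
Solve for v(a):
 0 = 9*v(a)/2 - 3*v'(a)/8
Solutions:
 v(a) = C1*exp(12*a)


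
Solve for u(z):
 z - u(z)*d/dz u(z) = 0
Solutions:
 u(z) = -sqrt(C1 + z^2)
 u(z) = sqrt(C1 + z^2)


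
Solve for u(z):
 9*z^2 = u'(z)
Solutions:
 u(z) = C1 + 3*z^3


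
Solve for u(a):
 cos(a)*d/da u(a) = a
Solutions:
 u(a) = C1 + Integral(a/cos(a), a)


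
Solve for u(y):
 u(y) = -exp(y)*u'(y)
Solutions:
 u(y) = C1*exp(exp(-y))


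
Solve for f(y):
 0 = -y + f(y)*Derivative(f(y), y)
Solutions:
 f(y) = -sqrt(C1 + y^2)
 f(y) = sqrt(C1 + y^2)


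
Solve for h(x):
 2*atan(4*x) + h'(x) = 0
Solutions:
 h(x) = C1 - 2*x*atan(4*x) + log(16*x^2 + 1)/4


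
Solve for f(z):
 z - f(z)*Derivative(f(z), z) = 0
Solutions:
 f(z) = -sqrt(C1 + z^2)
 f(z) = sqrt(C1 + z^2)


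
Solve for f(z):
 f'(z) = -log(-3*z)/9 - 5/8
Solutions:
 f(z) = C1 - z*log(-z)/9 + z*(-37 - 8*log(3))/72


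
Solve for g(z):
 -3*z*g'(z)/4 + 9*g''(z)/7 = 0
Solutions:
 g(z) = C1 + C2*erfi(sqrt(42)*z/12)


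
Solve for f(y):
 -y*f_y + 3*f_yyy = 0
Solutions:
 f(y) = C1 + Integral(C2*airyai(3^(2/3)*y/3) + C3*airybi(3^(2/3)*y/3), y)


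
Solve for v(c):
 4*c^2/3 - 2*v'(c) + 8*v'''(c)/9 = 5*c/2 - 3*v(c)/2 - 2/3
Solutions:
 v(c) = C1*exp(6^(1/3)*c*(2*6^(1/3)/(sqrt(33) + 9)^(1/3) + (sqrt(33) + 9)^(1/3))/8)*sin(2^(1/3)*3^(1/6)*c*(-3^(2/3)*(sqrt(33) + 9)^(1/3) + 6*2^(1/3)/(sqrt(33) + 9)^(1/3))/8) + C2*exp(6^(1/3)*c*(2*6^(1/3)/(sqrt(33) + 9)^(1/3) + (sqrt(33) + 9)^(1/3))/8)*cos(2^(1/3)*3^(1/6)*c*(-3^(2/3)*(sqrt(33) + 9)^(1/3) + 6*2^(1/3)/(sqrt(33) + 9)^(1/3))/8) + C3*exp(-6^(1/3)*c*(2*6^(1/3)/(sqrt(33) + 9)^(1/3) + (sqrt(33) + 9)^(1/3))/4) - 8*c^2/9 - 19*c/27 - 112/81


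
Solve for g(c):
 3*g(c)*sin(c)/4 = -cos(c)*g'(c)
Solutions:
 g(c) = C1*cos(c)^(3/4)


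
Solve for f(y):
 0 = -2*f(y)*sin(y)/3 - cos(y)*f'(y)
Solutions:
 f(y) = C1*cos(y)^(2/3)


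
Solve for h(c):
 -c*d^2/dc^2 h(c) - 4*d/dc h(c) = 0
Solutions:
 h(c) = C1 + C2/c^3


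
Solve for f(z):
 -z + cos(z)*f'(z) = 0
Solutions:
 f(z) = C1 + Integral(z/cos(z), z)


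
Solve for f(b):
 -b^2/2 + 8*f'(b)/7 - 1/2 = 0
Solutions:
 f(b) = C1 + 7*b^3/48 + 7*b/16


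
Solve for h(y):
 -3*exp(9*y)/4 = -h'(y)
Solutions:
 h(y) = C1 + exp(9*y)/12


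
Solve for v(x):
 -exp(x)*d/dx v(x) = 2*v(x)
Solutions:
 v(x) = C1*exp(2*exp(-x))


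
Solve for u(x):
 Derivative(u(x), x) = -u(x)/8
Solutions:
 u(x) = C1*exp(-x/8)


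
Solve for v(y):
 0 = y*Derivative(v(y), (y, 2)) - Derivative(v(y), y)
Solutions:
 v(y) = C1 + C2*y^2


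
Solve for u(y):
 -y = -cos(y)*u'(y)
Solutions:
 u(y) = C1 + Integral(y/cos(y), y)


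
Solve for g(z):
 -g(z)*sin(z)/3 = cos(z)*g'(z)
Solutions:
 g(z) = C1*cos(z)^(1/3)


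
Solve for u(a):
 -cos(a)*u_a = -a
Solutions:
 u(a) = C1 + Integral(a/cos(a), a)


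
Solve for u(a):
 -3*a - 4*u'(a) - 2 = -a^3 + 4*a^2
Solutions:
 u(a) = C1 + a^4/16 - a^3/3 - 3*a^2/8 - a/2


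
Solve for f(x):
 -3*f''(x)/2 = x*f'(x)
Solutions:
 f(x) = C1 + C2*erf(sqrt(3)*x/3)


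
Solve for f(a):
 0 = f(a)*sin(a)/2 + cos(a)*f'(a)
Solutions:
 f(a) = C1*sqrt(cos(a))


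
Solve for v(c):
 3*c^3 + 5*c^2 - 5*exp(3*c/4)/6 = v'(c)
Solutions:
 v(c) = C1 + 3*c^4/4 + 5*c^3/3 - 10*exp(3*c/4)/9


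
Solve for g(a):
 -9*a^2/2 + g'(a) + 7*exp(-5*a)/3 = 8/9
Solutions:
 g(a) = C1 + 3*a^3/2 + 8*a/9 + 7*exp(-5*a)/15


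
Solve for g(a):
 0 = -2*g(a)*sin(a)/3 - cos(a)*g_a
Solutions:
 g(a) = C1*cos(a)^(2/3)


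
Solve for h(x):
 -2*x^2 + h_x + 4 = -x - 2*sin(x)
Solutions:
 h(x) = C1 + 2*x^3/3 - x^2/2 - 4*x + 2*cos(x)


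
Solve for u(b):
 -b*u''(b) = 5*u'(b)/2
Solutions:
 u(b) = C1 + C2/b^(3/2)


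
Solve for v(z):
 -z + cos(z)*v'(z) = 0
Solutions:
 v(z) = C1 + Integral(z/cos(z), z)


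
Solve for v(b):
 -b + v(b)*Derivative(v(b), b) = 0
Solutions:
 v(b) = -sqrt(C1 + b^2)
 v(b) = sqrt(C1 + b^2)


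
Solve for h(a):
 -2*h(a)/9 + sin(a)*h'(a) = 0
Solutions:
 h(a) = C1*(cos(a) - 1)^(1/9)/(cos(a) + 1)^(1/9)


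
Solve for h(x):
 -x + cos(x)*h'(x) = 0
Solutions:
 h(x) = C1 + Integral(x/cos(x), x)


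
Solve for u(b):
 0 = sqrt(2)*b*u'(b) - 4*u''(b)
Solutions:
 u(b) = C1 + C2*erfi(2^(3/4)*b/4)


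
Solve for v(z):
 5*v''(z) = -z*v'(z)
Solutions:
 v(z) = C1 + C2*erf(sqrt(10)*z/10)


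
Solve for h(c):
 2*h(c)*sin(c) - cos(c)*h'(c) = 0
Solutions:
 h(c) = C1/cos(c)^2


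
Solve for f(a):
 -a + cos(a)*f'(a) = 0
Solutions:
 f(a) = C1 + Integral(a/cos(a), a)


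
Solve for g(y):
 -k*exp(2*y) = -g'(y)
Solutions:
 g(y) = C1 + k*exp(2*y)/2


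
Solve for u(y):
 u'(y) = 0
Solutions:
 u(y) = C1


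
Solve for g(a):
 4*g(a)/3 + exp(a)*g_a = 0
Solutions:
 g(a) = C1*exp(4*exp(-a)/3)


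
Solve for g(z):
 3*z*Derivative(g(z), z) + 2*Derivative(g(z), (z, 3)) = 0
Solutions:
 g(z) = C1 + Integral(C2*airyai(-2^(2/3)*3^(1/3)*z/2) + C3*airybi(-2^(2/3)*3^(1/3)*z/2), z)


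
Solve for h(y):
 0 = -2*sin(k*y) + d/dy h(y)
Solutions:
 h(y) = C1 - 2*cos(k*y)/k


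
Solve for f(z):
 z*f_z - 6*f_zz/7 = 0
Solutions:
 f(z) = C1 + C2*erfi(sqrt(21)*z/6)


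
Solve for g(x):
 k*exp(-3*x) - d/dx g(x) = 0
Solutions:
 g(x) = C1 - k*exp(-3*x)/3


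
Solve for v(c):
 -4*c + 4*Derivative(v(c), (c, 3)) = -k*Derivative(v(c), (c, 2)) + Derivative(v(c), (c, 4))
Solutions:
 v(c) = C1 + C2*c + C3*exp(c*(2 - sqrt(k + 4))) + C4*exp(c*(sqrt(k + 4) + 2)) + 2*c^3/(3*k) - 8*c^2/k^2


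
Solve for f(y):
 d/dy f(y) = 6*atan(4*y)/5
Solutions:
 f(y) = C1 + 6*y*atan(4*y)/5 - 3*log(16*y^2 + 1)/20


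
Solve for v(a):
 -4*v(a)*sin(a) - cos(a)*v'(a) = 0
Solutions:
 v(a) = C1*cos(a)^4


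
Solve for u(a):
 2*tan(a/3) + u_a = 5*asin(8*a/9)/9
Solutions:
 u(a) = C1 + 5*a*asin(8*a/9)/9 + 5*sqrt(81 - 64*a^2)/72 + 6*log(cos(a/3))


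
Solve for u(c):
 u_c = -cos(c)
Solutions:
 u(c) = C1 - sin(c)


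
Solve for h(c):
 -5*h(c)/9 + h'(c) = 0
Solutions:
 h(c) = C1*exp(5*c/9)


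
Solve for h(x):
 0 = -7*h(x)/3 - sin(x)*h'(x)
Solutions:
 h(x) = C1*(cos(x) + 1)^(7/6)/(cos(x) - 1)^(7/6)


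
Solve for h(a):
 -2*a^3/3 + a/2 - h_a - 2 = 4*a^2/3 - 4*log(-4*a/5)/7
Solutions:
 h(a) = C1 - a^4/6 - 4*a^3/9 + a^2/4 + 4*a*log(-a)/7 + 2*a*(-9 - 2*log(5) + 4*log(2))/7


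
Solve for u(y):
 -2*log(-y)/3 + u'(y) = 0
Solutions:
 u(y) = C1 + 2*y*log(-y)/3 - 2*y/3


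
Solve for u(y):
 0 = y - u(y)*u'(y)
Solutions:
 u(y) = -sqrt(C1 + y^2)
 u(y) = sqrt(C1 + y^2)


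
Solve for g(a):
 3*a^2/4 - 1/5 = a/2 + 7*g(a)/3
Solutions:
 g(a) = 9*a^2/28 - 3*a/14 - 3/35


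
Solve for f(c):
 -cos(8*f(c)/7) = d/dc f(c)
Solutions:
 c - 7*log(sin(8*f(c)/7) - 1)/16 + 7*log(sin(8*f(c)/7) + 1)/16 = C1


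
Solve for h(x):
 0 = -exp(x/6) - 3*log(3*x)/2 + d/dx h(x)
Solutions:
 h(x) = C1 + 3*x*log(x)/2 + 3*x*(-1 + log(3))/2 + 6*exp(x/6)


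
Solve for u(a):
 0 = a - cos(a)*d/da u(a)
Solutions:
 u(a) = C1 + Integral(a/cos(a), a)


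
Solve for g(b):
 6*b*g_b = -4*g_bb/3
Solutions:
 g(b) = C1 + C2*erf(3*b/2)


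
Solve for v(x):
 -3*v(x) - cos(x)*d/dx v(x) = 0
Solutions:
 v(x) = C1*(sin(x) - 1)^(3/2)/(sin(x) + 1)^(3/2)


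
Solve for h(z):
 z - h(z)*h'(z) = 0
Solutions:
 h(z) = -sqrt(C1 + z^2)
 h(z) = sqrt(C1 + z^2)


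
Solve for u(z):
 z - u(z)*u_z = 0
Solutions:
 u(z) = -sqrt(C1 + z^2)
 u(z) = sqrt(C1 + z^2)


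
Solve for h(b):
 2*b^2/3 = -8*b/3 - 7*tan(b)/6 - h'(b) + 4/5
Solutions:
 h(b) = C1 - 2*b^3/9 - 4*b^2/3 + 4*b/5 + 7*log(cos(b))/6


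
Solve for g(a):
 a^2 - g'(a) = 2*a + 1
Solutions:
 g(a) = C1 + a^3/3 - a^2 - a


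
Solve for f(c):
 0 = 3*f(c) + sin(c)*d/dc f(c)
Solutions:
 f(c) = C1*(cos(c) + 1)^(3/2)/(cos(c) - 1)^(3/2)


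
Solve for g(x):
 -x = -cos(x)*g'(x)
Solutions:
 g(x) = C1 + Integral(x/cos(x), x)


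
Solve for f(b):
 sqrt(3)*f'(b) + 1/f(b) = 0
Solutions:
 f(b) = -sqrt(C1 - 6*sqrt(3)*b)/3
 f(b) = sqrt(C1 - 6*sqrt(3)*b)/3


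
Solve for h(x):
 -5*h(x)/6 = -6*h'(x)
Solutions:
 h(x) = C1*exp(5*x/36)


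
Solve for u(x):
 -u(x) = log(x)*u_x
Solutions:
 u(x) = C1*exp(-li(x))


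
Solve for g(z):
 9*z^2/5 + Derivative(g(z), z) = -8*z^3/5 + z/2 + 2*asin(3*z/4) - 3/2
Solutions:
 g(z) = C1 - 2*z^4/5 - 3*z^3/5 + z^2/4 + 2*z*asin(3*z/4) - 3*z/2 + 2*sqrt(16 - 9*z^2)/3


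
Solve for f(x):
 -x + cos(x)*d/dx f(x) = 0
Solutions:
 f(x) = C1 + Integral(x/cos(x), x)


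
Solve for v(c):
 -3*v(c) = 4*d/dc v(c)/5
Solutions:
 v(c) = C1*exp(-15*c/4)


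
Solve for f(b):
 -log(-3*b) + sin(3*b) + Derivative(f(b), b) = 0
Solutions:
 f(b) = C1 + b*log(-b) - b + b*log(3) + cos(3*b)/3


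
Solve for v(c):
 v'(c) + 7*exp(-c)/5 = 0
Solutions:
 v(c) = C1 + 7*exp(-c)/5


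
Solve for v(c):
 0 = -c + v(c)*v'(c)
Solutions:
 v(c) = -sqrt(C1 + c^2)
 v(c) = sqrt(C1 + c^2)


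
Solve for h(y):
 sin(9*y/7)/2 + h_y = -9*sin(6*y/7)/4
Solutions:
 h(y) = C1 + 21*cos(6*y/7)/8 + 7*cos(9*y/7)/18


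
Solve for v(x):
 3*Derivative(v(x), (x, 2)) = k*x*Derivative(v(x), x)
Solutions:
 v(x) = Piecewise((-sqrt(6)*sqrt(pi)*C1*erf(sqrt(6)*x*sqrt(-k)/6)/(2*sqrt(-k)) - C2, (k > 0) | (k < 0)), (-C1*x - C2, True))


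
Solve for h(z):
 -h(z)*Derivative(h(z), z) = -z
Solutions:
 h(z) = -sqrt(C1 + z^2)
 h(z) = sqrt(C1 + z^2)


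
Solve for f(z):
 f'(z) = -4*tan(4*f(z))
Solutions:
 f(z) = -asin(C1*exp(-16*z))/4 + pi/4
 f(z) = asin(C1*exp(-16*z))/4


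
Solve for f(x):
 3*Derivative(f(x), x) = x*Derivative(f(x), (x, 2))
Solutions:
 f(x) = C1 + C2*x^4


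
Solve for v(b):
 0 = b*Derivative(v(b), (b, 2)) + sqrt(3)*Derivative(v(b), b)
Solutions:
 v(b) = C1 + C2*b^(1 - sqrt(3))


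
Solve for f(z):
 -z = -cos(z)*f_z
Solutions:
 f(z) = C1 + Integral(z/cos(z), z)


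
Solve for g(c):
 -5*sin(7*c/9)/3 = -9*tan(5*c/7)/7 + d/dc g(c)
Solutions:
 g(c) = C1 - 9*log(cos(5*c/7))/5 + 15*cos(7*c/9)/7


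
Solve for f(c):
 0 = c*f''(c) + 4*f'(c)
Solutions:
 f(c) = C1 + C2/c^3


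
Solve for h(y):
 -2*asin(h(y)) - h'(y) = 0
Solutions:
 Integral(1/asin(_y), (_y, h(y))) = C1 - 2*y


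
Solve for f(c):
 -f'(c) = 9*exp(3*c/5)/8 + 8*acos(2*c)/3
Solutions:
 f(c) = C1 - 8*c*acos(2*c)/3 + 4*sqrt(1 - 4*c^2)/3 - 15*exp(3*c/5)/8


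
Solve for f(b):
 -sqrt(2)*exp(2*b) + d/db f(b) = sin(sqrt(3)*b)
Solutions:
 f(b) = C1 + sqrt(2)*exp(2*b)/2 - sqrt(3)*cos(sqrt(3)*b)/3


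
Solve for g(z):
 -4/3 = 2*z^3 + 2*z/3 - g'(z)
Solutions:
 g(z) = C1 + z^4/2 + z^2/3 + 4*z/3


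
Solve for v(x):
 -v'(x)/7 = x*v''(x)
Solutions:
 v(x) = C1 + C2*x^(6/7)


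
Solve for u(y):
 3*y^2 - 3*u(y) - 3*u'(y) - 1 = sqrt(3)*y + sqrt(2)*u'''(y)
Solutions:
 u(y) = C1*exp(y*(-2*2^(1/6)/(3*sqrt(2) + 2*sqrt(sqrt(2) + 9/2))^(1/3) + 2^(1/3)*(3*sqrt(2) + 2*sqrt(sqrt(2) + 9/2))^(1/3))/4)*sin(sqrt(3)*y*(18*2^(1/6)/(81*sqrt(2) + 2*sqrt(729*sqrt(2) + 6561/2))^(1/3) + 2^(1/3)*(81*sqrt(2) + 2*sqrt(729*sqrt(2) + 6561/2))^(1/3))/12) + C2*exp(y*(-2*2^(1/6)/(3*sqrt(2) + 2*sqrt(sqrt(2) + 9/2))^(1/3) + 2^(1/3)*(3*sqrt(2) + 2*sqrt(sqrt(2) + 9/2))^(1/3))/4)*cos(sqrt(3)*y*(18*2^(1/6)/(81*sqrt(2) + 2*sqrt(729*sqrt(2) + 6561/2))^(1/3) + 2^(1/3)*(81*sqrt(2) + 2*sqrt(729*sqrt(2) + 6561/2))^(1/3))/12) + C3*exp(y*(-2^(1/3)*(3*sqrt(2) + 2*sqrt(sqrt(2) + 9/2))^(1/3)/2 + 2^(1/6)/(3*sqrt(2) + 2*sqrt(sqrt(2) + 9/2))^(1/3))) + y^2 - 2*y - sqrt(3)*y/3 + sqrt(3)/3 + 5/3


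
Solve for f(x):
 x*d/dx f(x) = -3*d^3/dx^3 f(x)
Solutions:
 f(x) = C1 + Integral(C2*airyai(-3^(2/3)*x/3) + C3*airybi(-3^(2/3)*x/3), x)


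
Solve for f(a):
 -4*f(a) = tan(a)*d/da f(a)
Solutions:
 f(a) = C1/sin(a)^4


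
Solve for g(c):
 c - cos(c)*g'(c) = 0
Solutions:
 g(c) = C1 + Integral(c/cos(c), c)


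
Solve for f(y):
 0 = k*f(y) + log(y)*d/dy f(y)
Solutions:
 f(y) = C1*exp(-k*li(y))


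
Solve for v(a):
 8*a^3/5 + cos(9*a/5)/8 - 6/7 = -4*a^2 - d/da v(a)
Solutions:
 v(a) = C1 - 2*a^4/5 - 4*a^3/3 + 6*a/7 - 5*sin(9*a/5)/72


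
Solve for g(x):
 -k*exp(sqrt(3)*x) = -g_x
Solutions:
 g(x) = C1 + sqrt(3)*k*exp(sqrt(3)*x)/3


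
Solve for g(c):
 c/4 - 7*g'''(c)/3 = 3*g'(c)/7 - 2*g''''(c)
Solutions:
 g(c) = C1 + C2*exp(c*(-7^(2/3)*(108*sqrt(3441) + 6775)^(1/3) - 343*7^(1/3)/(108*sqrt(3441) + 6775)^(1/3) + 98)/252)*sin(sqrt(3)*7^(1/3)*c*(-7^(1/3)*(108*sqrt(3441) + 6775)^(1/3) + 343/(108*sqrt(3441) + 6775)^(1/3))/252) + C3*exp(c*(-7^(2/3)*(108*sqrt(3441) + 6775)^(1/3) - 343*7^(1/3)/(108*sqrt(3441) + 6775)^(1/3) + 98)/252)*cos(sqrt(3)*7^(1/3)*c*(-7^(1/3)*(108*sqrt(3441) + 6775)^(1/3) + 343/(108*sqrt(3441) + 6775)^(1/3))/252) + C4*exp(c*(343*7^(1/3)/(108*sqrt(3441) + 6775)^(1/3) + 49 + 7^(2/3)*(108*sqrt(3441) + 6775)^(1/3))/126) + 7*c^2/24


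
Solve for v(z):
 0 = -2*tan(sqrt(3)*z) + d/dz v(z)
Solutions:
 v(z) = C1 - 2*sqrt(3)*log(cos(sqrt(3)*z))/3


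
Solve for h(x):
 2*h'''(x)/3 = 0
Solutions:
 h(x) = C1 + C2*x + C3*x^2


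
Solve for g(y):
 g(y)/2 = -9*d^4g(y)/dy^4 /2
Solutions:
 g(y) = (C1*sin(sqrt(6)*y/6) + C2*cos(sqrt(6)*y/6))*exp(-sqrt(6)*y/6) + (C3*sin(sqrt(6)*y/6) + C4*cos(sqrt(6)*y/6))*exp(sqrt(6)*y/6)


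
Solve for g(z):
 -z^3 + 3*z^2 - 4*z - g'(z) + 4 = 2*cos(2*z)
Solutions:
 g(z) = C1 - z^4/4 + z^3 - 2*z^2 + 4*z - sin(2*z)


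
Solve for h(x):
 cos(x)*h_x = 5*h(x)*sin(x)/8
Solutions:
 h(x) = C1/cos(x)^(5/8)


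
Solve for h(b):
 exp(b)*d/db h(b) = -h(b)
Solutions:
 h(b) = C1*exp(exp(-b))


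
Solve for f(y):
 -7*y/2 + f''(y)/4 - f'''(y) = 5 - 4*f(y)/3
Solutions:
 f(y) = C1*exp(y*(-(48*sqrt(577) + 1153)^(1/3) - 1/(48*sqrt(577) + 1153)^(1/3) + 2)/24)*sin(sqrt(3)*y*(-(48*sqrt(577) + 1153)^(1/3) + (48*sqrt(577) + 1153)^(-1/3))/24) + C2*exp(y*(-(48*sqrt(577) + 1153)^(1/3) - 1/(48*sqrt(577) + 1153)^(1/3) + 2)/24)*cos(sqrt(3)*y*(-(48*sqrt(577) + 1153)^(1/3) + (48*sqrt(577) + 1153)^(-1/3))/24) + C3*exp(y*((48*sqrt(577) + 1153)^(-1/3) + 1 + (48*sqrt(577) + 1153)^(1/3))/12) + 21*y/8 + 15/4


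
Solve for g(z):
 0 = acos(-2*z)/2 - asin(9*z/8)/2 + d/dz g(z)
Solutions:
 g(z) = C1 - z*acos(-2*z)/2 + z*asin(9*z/8)/2 - sqrt(1 - 4*z^2)/4 + sqrt(64 - 81*z^2)/18


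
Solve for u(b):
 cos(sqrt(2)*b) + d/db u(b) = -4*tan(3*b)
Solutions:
 u(b) = C1 + 4*log(cos(3*b))/3 - sqrt(2)*sin(sqrt(2)*b)/2


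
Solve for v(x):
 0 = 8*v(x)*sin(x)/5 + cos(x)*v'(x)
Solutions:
 v(x) = C1*cos(x)^(8/5)


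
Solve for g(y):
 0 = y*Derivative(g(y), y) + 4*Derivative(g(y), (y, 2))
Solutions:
 g(y) = C1 + C2*erf(sqrt(2)*y/4)


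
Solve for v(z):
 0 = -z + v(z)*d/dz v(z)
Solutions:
 v(z) = -sqrt(C1 + z^2)
 v(z) = sqrt(C1 + z^2)


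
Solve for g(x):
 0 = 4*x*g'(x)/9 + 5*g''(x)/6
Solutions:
 g(x) = C1 + C2*erf(2*sqrt(15)*x/15)


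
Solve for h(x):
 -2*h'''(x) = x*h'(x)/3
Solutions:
 h(x) = C1 + Integral(C2*airyai(-6^(2/3)*x/6) + C3*airybi(-6^(2/3)*x/6), x)


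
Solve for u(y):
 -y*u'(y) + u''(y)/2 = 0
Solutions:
 u(y) = C1 + C2*erfi(y)


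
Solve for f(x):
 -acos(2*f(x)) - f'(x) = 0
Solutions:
 Integral(1/acos(2*_y), (_y, f(x))) = C1 - x


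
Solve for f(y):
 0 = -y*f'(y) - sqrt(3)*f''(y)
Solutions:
 f(y) = C1 + C2*erf(sqrt(2)*3^(3/4)*y/6)


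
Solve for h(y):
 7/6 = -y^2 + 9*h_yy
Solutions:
 h(y) = C1 + C2*y + y^4/108 + 7*y^2/108


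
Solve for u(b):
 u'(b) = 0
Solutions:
 u(b) = C1


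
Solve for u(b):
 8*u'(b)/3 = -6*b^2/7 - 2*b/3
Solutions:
 u(b) = C1 - 3*b^3/28 - b^2/8


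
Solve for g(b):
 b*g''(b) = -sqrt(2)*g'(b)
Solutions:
 g(b) = C1 + C2*b^(1 - sqrt(2))


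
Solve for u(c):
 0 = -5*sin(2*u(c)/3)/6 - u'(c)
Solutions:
 5*c/6 + 3*log(cos(2*u(c)/3) - 1)/4 - 3*log(cos(2*u(c)/3) + 1)/4 = C1


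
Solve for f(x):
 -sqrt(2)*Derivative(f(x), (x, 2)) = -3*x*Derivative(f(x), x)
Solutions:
 f(x) = C1 + C2*erfi(2^(1/4)*sqrt(3)*x/2)


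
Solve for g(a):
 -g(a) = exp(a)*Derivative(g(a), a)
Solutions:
 g(a) = C1*exp(exp(-a))


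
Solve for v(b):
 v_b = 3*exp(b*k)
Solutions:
 v(b) = C1 + 3*exp(b*k)/k


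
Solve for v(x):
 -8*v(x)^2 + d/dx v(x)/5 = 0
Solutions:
 v(x) = -1/(C1 + 40*x)


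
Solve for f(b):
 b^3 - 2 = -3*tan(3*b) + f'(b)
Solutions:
 f(b) = C1 + b^4/4 - 2*b - log(cos(3*b))


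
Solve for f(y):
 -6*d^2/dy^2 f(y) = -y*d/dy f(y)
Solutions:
 f(y) = C1 + C2*erfi(sqrt(3)*y/6)


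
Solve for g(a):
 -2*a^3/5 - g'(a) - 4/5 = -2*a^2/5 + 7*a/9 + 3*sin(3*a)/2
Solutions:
 g(a) = C1 - a^4/10 + 2*a^3/15 - 7*a^2/18 - 4*a/5 + cos(3*a)/2


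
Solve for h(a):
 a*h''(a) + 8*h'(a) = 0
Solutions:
 h(a) = C1 + C2/a^7


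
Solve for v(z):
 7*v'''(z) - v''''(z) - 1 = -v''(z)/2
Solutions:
 v(z) = C1 + C2*z + C3*exp(z*(7 - sqrt(51))/2) + C4*exp(z*(7 + sqrt(51))/2) + z^2


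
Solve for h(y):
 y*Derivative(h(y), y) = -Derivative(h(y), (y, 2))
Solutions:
 h(y) = C1 + C2*erf(sqrt(2)*y/2)


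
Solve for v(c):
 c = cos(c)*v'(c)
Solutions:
 v(c) = C1 + Integral(c/cos(c), c)


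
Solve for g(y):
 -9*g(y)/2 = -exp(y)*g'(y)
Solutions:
 g(y) = C1*exp(-9*exp(-y)/2)


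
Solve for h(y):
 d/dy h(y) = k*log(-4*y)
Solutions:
 h(y) = C1 + k*y*log(-y) + k*y*(-1 + 2*log(2))


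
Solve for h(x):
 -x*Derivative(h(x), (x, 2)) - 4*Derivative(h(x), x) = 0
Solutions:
 h(x) = C1 + C2/x^3


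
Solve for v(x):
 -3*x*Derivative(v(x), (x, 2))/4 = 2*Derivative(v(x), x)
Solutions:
 v(x) = C1 + C2/x^(5/3)


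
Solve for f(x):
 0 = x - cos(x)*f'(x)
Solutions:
 f(x) = C1 + Integral(x/cos(x), x)


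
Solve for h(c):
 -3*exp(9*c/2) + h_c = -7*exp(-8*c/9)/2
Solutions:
 h(c) = C1 + 2*exp(9*c/2)/3 + 63*exp(-8*c/9)/16


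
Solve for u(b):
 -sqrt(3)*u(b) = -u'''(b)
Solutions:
 u(b) = C3*exp(3^(1/6)*b) + (C1*sin(3^(2/3)*b/2) + C2*cos(3^(2/3)*b/2))*exp(-3^(1/6)*b/2)


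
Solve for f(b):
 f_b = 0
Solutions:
 f(b) = C1


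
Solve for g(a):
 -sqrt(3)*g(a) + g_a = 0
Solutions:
 g(a) = C1*exp(sqrt(3)*a)


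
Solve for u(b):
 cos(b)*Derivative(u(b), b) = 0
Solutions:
 u(b) = C1


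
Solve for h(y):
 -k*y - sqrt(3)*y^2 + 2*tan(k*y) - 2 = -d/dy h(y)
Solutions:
 h(y) = C1 + k*y^2/2 + sqrt(3)*y^3/3 + 2*y - 2*Piecewise((-log(cos(k*y))/k, Ne(k, 0)), (0, True))


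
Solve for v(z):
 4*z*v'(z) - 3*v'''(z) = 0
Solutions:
 v(z) = C1 + Integral(C2*airyai(6^(2/3)*z/3) + C3*airybi(6^(2/3)*z/3), z)


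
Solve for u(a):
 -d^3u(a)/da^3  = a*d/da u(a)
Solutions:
 u(a) = C1 + Integral(C2*airyai(-a) + C3*airybi(-a), a)


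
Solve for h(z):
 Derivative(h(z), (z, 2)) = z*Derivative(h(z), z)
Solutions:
 h(z) = C1 + C2*erfi(sqrt(2)*z/2)


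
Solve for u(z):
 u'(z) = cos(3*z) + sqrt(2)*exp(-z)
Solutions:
 u(z) = C1 + sin(3*z)/3 - sqrt(2)*exp(-z)


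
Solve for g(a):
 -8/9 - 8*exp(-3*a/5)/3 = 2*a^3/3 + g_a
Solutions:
 g(a) = C1 - a^4/6 - 8*a/9 + 40*exp(-3*a/5)/9


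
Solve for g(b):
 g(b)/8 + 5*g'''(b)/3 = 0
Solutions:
 g(b) = C3*exp(-3^(1/3)*5^(2/3)*b/10) + (C1*sin(3^(5/6)*5^(2/3)*b/20) + C2*cos(3^(5/6)*5^(2/3)*b/20))*exp(3^(1/3)*5^(2/3)*b/20)


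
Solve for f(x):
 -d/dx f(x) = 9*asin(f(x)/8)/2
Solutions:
 Integral(1/asin(_y/8), (_y, f(x))) = C1 - 9*x/2


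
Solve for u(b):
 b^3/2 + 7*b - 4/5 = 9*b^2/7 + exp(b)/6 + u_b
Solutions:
 u(b) = C1 + b^4/8 - 3*b^3/7 + 7*b^2/2 - 4*b/5 - exp(b)/6


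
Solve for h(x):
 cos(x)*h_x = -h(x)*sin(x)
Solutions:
 h(x) = C1*cos(x)


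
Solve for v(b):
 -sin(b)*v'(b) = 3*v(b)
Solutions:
 v(b) = C1*(cos(b) + 1)^(3/2)/(cos(b) - 1)^(3/2)


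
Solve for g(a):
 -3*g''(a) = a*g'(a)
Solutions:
 g(a) = C1 + C2*erf(sqrt(6)*a/6)


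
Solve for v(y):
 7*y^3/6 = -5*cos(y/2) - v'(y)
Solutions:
 v(y) = C1 - 7*y^4/24 - 10*sin(y/2)


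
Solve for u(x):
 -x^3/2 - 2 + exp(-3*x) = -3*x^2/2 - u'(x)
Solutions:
 u(x) = C1 + x^4/8 - x^3/2 + 2*x + exp(-3*x)/3


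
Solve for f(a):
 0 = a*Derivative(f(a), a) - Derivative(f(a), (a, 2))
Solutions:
 f(a) = C1 + C2*erfi(sqrt(2)*a/2)


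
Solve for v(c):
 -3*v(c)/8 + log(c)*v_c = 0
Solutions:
 v(c) = C1*exp(3*li(c)/8)


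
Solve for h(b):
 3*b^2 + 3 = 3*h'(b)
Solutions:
 h(b) = C1 + b^3/3 + b


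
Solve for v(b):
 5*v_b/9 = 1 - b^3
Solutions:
 v(b) = C1 - 9*b^4/20 + 9*b/5


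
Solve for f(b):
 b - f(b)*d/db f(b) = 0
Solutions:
 f(b) = -sqrt(C1 + b^2)
 f(b) = sqrt(C1 + b^2)


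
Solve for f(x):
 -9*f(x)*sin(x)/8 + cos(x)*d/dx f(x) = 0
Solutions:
 f(x) = C1/cos(x)^(9/8)


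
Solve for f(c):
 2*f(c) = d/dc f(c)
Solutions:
 f(c) = C1*exp(2*c)


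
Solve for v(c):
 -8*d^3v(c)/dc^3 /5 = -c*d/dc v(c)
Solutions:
 v(c) = C1 + Integral(C2*airyai(5^(1/3)*c/2) + C3*airybi(5^(1/3)*c/2), c)


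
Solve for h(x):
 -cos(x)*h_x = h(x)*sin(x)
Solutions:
 h(x) = C1*cos(x)


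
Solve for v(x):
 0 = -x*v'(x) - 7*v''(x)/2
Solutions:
 v(x) = C1 + C2*erf(sqrt(7)*x/7)


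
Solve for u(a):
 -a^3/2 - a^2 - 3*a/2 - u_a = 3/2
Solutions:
 u(a) = C1 - a^4/8 - a^3/3 - 3*a^2/4 - 3*a/2


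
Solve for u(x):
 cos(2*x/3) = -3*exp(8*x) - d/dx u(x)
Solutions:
 u(x) = C1 - 3*exp(8*x)/8 - 3*sin(2*x/3)/2


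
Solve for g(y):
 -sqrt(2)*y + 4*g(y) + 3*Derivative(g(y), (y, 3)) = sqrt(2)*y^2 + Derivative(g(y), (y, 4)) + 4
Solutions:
 g(y) = C1*exp(y*(-2^(1/3)*(3*sqrt(57) + 23)^(1/3) - 2*2^(2/3)/(3*sqrt(57) + 23)^(1/3) + 8)/6)*sin(2^(1/3)*sqrt(3)*y*(-(3*sqrt(57) + 23)^(1/3) + 2*2^(1/3)/(3*sqrt(57) + 23)^(1/3))/6) + C2*exp(y*(-2^(1/3)*(3*sqrt(57) + 23)^(1/3) - 2*2^(2/3)/(3*sqrt(57) + 23)^(1/3) + 8)/6)*cos(2^(1/3)*sqrt(3)*y*(-(3*sqrt(57) + 23)^(1/3) + 2*2^(1/3)/(3*sqrt(57) + 23)^(1/3))/6) + C3*exp(-y) + C4*exp(y*(2*2^(2/3)/(3*sqrt(57) + 23)^(1/3) + 4 + 2^(1/3)*(3*sqrt(57) + 23)^(1/3))/3) + sqrt(2)*y^2/4 + sqrt(2)*y/4 + 1


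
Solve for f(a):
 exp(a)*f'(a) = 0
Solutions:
 f(a) = C1


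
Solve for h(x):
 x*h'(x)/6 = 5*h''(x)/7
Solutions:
 h(x) = C1 + C2*erfi(sqrt(105)*x/30)


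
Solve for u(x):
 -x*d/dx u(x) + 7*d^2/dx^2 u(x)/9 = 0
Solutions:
 u(x) = C1 + C2*erfi(3*sqrt(14)*x/14)


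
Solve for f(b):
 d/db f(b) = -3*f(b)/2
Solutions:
 f(b) = C1*exp(-3*b/2)


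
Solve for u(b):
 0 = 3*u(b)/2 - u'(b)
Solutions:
 u(b) = C1*exp(3*b/2)


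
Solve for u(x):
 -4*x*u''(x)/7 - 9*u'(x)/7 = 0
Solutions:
 u(x) = C1 + C2/x^(5/4)


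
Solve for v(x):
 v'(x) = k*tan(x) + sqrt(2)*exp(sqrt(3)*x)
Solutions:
 v(x) = C1 - k*log(cos(x)) + sqrt(6)*exp(sqrt(3)*x)/3


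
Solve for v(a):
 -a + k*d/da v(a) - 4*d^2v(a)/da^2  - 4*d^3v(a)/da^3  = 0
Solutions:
 v(a) = C1 + C2*exp(a*(sqrt(k + 1) - 1)/2) + C3*exp(-a*(sqrt(k + 1) + 1)/2) + a^2/(2*k) + 4*a/k^2


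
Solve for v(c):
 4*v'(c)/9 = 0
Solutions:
 v(c) = C1


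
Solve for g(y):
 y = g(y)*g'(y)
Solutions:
 g(y) = -sqrt(C1 + y^2)
 g(y) = sqrt(C1 + y^2)


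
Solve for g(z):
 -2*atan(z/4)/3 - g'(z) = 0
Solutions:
 g(z) = C1 - 2*z*atan(z/4)/3 + 4*log(z^2 + 16)/3


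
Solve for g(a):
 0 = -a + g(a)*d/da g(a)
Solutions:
 g(a) = -sqrt(C1 + a^2)
 g(a) = sqrt(C1 + a^2)


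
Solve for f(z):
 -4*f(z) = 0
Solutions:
 f(z) = 0


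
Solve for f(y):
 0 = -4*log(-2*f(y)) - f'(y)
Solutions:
 Integral(1/(log(-_y) + log(2)), (_y, f(y)))/4 = C1 - y


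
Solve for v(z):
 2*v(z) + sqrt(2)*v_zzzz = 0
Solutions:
 v(z) = (C1*sin(2^(5/8)*z/2) + C2*cos(2^(5/8)*z/2))*exp(-2^(5/8)*z/2) + (C3*sin(2^(5/8)*z/2) + C4*cos(2^(5/8)*z/2))*exp(2^(5/8)*z/2)


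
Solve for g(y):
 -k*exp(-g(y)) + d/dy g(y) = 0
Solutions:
 g(y) = log(C1 + k*y)


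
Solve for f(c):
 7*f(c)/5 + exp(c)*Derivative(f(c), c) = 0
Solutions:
 f(c) = C1*exp(7*exp(-c)/5)


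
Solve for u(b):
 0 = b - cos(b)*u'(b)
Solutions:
 u(b) = C1 + Integral(b/cos(b), b)


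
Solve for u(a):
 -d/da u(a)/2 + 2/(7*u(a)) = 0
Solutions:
 u(a) = -sqrt(C1 + 56*a)/7
 u(a) = sqrt(C1 + 56*a)/7


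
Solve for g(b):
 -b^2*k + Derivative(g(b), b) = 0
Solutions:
 g(b) = C1 + b^3*k/3


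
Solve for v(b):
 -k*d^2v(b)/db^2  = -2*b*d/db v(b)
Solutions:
 v(b) = C1 + C2*erf(b*sqrt(-1/k))/sqrt(-1/k)


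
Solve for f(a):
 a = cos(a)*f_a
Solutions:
 f(a) = C1 + Integral(a/cos(a), a)


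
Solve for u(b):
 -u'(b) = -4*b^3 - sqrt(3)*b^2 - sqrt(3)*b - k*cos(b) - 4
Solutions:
 u(b) = C1 + b^4 + sqrt(3)*b^3/3 + sqrt(3)*b^2/2 + 4*b + k*sin(b)


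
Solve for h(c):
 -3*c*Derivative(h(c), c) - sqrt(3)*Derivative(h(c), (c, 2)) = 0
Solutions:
 h(c) = C1 + C2*erf(sqrt(2)*3^(1/4)*c/2)


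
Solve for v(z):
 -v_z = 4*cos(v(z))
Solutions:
 v(z) = pi - asin((C1 + exp(8*z))/(C1 - exp(8*z)))
 v(z) = asin((C1 + exp(8*z))/(C1 - exp(8*z)))


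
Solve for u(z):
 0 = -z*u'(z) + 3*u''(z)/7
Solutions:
 u(z) = C1 + C2*erfi(sqrt(42)*z/6)


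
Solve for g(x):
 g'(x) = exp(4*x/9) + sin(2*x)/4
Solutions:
 g(x) = C1 + 9*exp(4*x/9)/4 - cos(2*x)/8


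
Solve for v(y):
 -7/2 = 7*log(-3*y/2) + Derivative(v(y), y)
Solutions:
 v(y) = C1 - 7*y*log(-y) + y*(-7*log(3) + 7/2 + 7*log(2))


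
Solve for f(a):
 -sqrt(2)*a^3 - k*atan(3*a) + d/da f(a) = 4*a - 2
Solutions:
 f(a) = C1 + sqrt(2)*a^4/4 + 2*a^2 - 2*a + k*(a*atan(3*a) - log(9*a^2 + 1)/6)


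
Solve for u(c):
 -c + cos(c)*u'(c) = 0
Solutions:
 u(c) = C1 + Integral(c/cos(c), c)


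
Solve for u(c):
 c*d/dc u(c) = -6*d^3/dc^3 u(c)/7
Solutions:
 u(c) = C1 + Integral(C2*airyai(-6^(2/3)*7^(1/3)*c/6) + C3*airybi(-6^(2/3)*7^(1/3)*c/6), c)


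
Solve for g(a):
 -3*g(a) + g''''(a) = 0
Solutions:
 g(a) = C1*exp(-3^(1/4)*a) + C2*exp(3^(1/4)*a) + C3*sin(3^(1/4)*a) + C4*cos(3^(1/4)*a)


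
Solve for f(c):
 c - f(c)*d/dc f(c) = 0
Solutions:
 f(c) = -sqrt(C1 + c^2)
 f(c) = sqrt(C1 + c^2)


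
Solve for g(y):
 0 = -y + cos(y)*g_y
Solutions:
 g(y) = C1 + Integral(y/cos(y), y)


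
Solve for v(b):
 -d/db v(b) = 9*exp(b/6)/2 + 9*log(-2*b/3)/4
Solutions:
 v(b) = C1 - 9*b*log(-b)/4 + 9*b*(-log(2) + 1 + log(3))/4 - 27*exp(b/6)


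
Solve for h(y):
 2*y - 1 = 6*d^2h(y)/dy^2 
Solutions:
 h(y) = C1 + C2*y + y^3/18 - y^2/12


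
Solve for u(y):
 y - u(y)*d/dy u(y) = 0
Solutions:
 u(y) = -sqrt(C1 + y^2)
 u(y) = sqrt(C1 + y^2)


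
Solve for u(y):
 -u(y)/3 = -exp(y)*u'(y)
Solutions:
 u(y) = C1*exp(-exp(-y)/3)


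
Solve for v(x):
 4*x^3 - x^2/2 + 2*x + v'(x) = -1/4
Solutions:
 v(x) = C1 - x^4 + x^3/6 - x^2 - x/4


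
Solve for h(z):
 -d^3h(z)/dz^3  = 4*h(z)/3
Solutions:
 h(z) = C3*exp(-6^(2/3)*z/3) + (C1*sin(2^(2/3)*3^(1/6)*z/2) + C2*cos(2^(2/3)*3^(1/6)*z/2))*exp(6^(2/3)*z/6)


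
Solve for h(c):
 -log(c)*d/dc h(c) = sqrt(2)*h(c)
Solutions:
 h(c) = C1*exp(-sqrt(2)*li(c))


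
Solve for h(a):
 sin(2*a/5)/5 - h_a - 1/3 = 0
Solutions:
 h(a) = C1 - a/3 - cos(2*a/5)/2


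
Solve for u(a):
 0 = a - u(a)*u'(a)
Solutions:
 u(a) = -sqrt(C1 + a^2)
 u(a) = sqrt(C1 + a^2)


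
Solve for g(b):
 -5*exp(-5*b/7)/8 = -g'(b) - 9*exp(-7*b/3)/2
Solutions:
 g(b) = C1 + 27*exp(-7*b/3)/14 - 7*exp(-5*b/7)/8


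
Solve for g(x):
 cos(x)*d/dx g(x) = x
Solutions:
 g(x) = C1 + Integral(x/cos(x), x)


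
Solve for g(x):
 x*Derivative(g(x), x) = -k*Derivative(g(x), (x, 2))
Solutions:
 g(x) = C1 + C2*sqrt(k)*erf(sqrt(2)*x*sqrt(1/k)/2)


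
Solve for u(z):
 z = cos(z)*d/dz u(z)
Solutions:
 u(z) = C1 + Integral(z/cos(z), z)


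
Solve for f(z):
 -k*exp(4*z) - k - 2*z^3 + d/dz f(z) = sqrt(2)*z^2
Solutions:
 f(z) = C1 + k*z + k*exp(4*z)/4 + z^4/2 + sqrt(2)*z^3/3


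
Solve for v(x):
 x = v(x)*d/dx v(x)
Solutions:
 v(x) = -sqrt(C1 + x^2)
 v(x) = sqrt(C1 + x^2)


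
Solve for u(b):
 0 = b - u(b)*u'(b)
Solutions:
 u(b) = -sqrt(C1 + b^2)
 u(b) = sqrt(C1 + b^2)


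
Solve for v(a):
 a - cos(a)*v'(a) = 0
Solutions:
 v(a) = C1 + Integral(a/cos(a), a)


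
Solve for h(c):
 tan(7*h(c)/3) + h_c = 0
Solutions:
 h(c) = -3*asin(C1*exp(-7*c/3))/7 + 3*pi/7
 h(c) = 3*asin(C1*exp(-7*c/3))/7


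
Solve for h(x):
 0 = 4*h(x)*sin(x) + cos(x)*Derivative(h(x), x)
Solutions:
 h(x) = C1*cos(x)^4


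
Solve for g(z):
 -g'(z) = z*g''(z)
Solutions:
 g(z) = C1 + C2*log(z)


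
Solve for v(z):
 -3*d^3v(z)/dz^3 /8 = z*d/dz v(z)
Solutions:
 v(z) = C1 + Integral(C2*airyai(-2*3^(2/3)*z/3) + C3*airybi(-2*3^(2/3)*z/3), z)


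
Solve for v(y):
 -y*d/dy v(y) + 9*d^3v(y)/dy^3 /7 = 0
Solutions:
 v(y) = C1 + Integral(C2*airyai(21^(1/3)*y/3) + C3*airybi(21^(1/3)*y/3), y)


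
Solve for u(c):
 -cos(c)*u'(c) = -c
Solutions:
 u(c) = C1 + Integral(c/cos(c), c)


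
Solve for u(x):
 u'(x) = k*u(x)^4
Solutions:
 u(x) = (-1/(C1 + 3*k*x))^(1/3)
 u(x) = (-1/(C1 + k*x))^(1/3)*(-3^(2/3) - 3*3^(1/6)*I)/6
 u(x) = (-1/(C1 + k*x))^(1/3)*(-3^(2/3) + 3*3^(1/6)*I)/6


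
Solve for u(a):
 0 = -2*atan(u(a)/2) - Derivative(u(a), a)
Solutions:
 Integral(1/atan(_y/2), (_y, u(a))) = C1 - 2*a


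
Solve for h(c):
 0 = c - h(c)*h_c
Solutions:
 h(c) = -sqrt(C1 + c^2)
 h(c) = sqrt(C1 + c^2)


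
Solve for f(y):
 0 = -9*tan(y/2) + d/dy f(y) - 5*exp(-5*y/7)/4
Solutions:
 f(y) = C1 + 9*log(tan(y/2)^2 + 1) - 7*exp(-5*y/7)/4


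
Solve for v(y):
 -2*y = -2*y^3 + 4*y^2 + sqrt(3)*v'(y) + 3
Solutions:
 v(y) = C1 + sqrt(3)*y^4/6 - 4*sqrt(3)*y^3/9 - sqrt(3)*y^2/3 - sqrt(3)*y


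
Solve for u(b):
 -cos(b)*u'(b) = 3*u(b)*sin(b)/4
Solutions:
 u(b) = C1*cos(b)^(3/4)


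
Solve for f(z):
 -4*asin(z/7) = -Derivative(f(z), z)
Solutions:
 f(z) = C1 + 4*z*asin(z/7) + 4*sqrt(49 - z^2)


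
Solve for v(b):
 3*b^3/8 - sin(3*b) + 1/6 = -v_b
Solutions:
 v(b) = C1 - 3*b^4/32 - b/6 - cos(3*b)/3


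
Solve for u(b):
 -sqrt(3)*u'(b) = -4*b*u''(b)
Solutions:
 u(b) = C1 + C2*b^(sqrt(3)/4 + 1)


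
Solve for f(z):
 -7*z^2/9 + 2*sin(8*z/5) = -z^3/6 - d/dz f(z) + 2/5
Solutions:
 f(z) = C1 - z^4/24 + 7*z^3/27 + 2*z/5 + 5*cos(8*z/5)/4


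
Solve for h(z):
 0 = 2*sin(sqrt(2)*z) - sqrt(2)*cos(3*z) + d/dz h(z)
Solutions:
 h(z) = C1 + sqrt(2)*sin(3*z)/3 + sqrt(2)*cos(sqrt(2)*z)


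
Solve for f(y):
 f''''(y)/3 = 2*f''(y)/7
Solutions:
 f(y) = C1 + C2*y + C3*exp(-sqrt(42)*y/7) + C4*exp(sqrt(42)*y/7)


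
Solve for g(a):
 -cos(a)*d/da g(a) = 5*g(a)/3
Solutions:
 g(a) = C1*(sin(a) - 1)^(5/6)/(sin(a) + 1)^(5/6)


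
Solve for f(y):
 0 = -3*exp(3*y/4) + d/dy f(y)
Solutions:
 f(y) = C1 + 4*exp(3*y/4)


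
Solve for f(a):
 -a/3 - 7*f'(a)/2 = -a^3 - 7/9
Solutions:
 f(a) = C1 + a^4/14 - a^2/21 + 2*a/9


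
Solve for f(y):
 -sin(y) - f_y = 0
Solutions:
 f(y) = C1 + cos(y)


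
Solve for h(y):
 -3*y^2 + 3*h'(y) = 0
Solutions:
 h(y) = C1 + y^3/3


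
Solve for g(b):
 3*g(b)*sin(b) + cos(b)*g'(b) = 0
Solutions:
 g(b) = C1*cos(b)^3


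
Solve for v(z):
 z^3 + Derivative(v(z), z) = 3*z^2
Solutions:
 v(z) = C1 - z^4/4 + z^3


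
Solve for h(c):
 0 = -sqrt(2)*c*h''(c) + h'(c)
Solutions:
 h(c) = C1 + C2*c^(sqrt(2)/2 + 1)


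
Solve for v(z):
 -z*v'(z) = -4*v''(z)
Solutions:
 v(z) = C1 + C2*erfi(sqrt(2)*z/4)


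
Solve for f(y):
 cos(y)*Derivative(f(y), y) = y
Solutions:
 f(y) = C1 + Integral(y/cos(y), y)


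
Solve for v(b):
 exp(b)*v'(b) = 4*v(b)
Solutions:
 v(b) = C1*exp(-4*exp(-b))


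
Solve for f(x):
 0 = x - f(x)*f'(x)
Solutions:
 f(x) = -sqrt(C1 + x^2)
 f(x) = sqrt(C1 + x^2)


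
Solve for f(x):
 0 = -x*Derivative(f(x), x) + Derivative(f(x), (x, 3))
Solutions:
 f(x) = C1 + Integral(C2*airyai(x) + C3*airybi(x), x)


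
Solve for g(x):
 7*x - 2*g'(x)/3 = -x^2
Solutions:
 g(x) = C1 + x^3/2 + 21*x^2/4


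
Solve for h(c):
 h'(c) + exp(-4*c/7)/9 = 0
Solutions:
 h(c) = C1 + 7*exp(-4*c/7)/36


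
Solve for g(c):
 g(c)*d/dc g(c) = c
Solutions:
 g(c) = -sqrt(C1 + c^2)
 g(c) = sqrt(C1 + c^2)


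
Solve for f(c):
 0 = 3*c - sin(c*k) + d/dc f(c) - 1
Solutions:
 f(c) = C1 - 3*c^2/2 + c - cos(c*k)/k


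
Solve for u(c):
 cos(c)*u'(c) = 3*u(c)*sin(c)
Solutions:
 u(c) = C1/cos(c)^3


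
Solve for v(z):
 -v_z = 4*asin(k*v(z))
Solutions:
 Integral(1/asin(_y*k), (_y, v(z))) = C1 - 4*z


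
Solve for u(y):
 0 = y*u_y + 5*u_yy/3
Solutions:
 u(y) = C1 + C2*erf(sqrt(30)*y/10)


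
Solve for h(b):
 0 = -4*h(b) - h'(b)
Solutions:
 h(b) = C1*exp(-4*b)


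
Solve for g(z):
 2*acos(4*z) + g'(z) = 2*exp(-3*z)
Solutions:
 g(z) = C1 - 2*z*acos(4*z) + sqrt(1 - 16*z^2)/2 - 2*exp(-3*z)/3


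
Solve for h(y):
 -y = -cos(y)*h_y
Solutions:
 h(y) = C1 + Integral(y/cos(y), y)


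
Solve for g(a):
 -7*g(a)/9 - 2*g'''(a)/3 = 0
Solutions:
 g(a) = C3*exp(-6^(2/3)*7^(1/3)*a/6) + (C1*sin(2^(2/3)*3^(1/6)*7^(1/3)*a/4) + C2*cos(2^(2/3)*3^(1/6)*7^(1/3)*a/4))*exp(6^(2/3)*7^(1/3)*a/12)


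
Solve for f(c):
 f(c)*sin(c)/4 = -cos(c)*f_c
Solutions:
 f(c) = C1*cos(c)^(1/4)


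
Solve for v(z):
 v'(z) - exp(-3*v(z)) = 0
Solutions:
 v(z) = log(C1 + 3*z)/3
 v(z) = log((-3^(1/3) - 3^(5/6)*I)*(C1 + z)^(1/3)/2)
 v(z) = log((-3^(1/3) + 3^(5/6)*I)*(C1 + z)^(1/3)/2)


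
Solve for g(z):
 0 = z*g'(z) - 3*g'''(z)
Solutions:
 g(z) = C1 + Integral(C2*airyai(3^(2/3)*z/3) + C3*airybi(3^(2/3)*z/3), z)


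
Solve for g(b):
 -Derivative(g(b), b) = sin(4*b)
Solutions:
 g(b) = C1 + cos(4*b)/4


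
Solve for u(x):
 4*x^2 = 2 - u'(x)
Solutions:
 u(x) = C1 - 4*x^3/3 + 2*x


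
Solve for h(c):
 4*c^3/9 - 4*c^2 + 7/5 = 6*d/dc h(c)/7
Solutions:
 h(c) = C1 + 7*c^4/54 - 14*c^3/9 + 49*c/30


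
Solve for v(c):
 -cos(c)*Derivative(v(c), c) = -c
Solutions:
 v(c) = C1 + Integral(c/cos(c), c)


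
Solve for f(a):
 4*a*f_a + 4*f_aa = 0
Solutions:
 f(a) = C1 + C2*erf(sqrt(2)*a/2)


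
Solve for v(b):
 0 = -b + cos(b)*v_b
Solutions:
 v(b) = C1 + Integral(b/cos(b), b)


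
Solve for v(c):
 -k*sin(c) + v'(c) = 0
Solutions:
 v(c) = C1 - k*cos(c)


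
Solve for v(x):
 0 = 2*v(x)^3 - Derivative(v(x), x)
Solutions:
 v(x) = -sqrt(2)*sqrt(-1/(C1 + 2*x))/2
 v(x) = sqrt(2)*sqrt(-1/(C1 + 2*x))/2


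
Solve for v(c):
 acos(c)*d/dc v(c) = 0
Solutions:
 v(c) = C1


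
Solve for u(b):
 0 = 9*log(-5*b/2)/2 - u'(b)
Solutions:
 u(b) = C1 + 9*b*log(-b)/2 + 9*b*(-1 - log(2) + log(5))/2


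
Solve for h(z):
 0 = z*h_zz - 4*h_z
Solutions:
 h(z) = C1 + C2*z^5


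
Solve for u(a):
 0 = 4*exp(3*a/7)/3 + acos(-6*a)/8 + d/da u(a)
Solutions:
 u(a) = C1 - a*acos(-6*a)/8 - sqrt(1 - 36*a^2)/48 - 28*exp(3*a/7)/9


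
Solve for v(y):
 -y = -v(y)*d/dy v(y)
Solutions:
 v(y) = -sqrt(C1 + y^2)
 v(y) = sqrt(C1 + y^2)


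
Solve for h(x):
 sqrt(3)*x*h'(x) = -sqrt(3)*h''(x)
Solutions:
 h(x) = C1 + C2*erf(sqrt(2)*x/2)


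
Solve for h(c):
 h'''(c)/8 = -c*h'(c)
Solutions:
 h(c) = C1 + Integral(C2*airyai(-2*c) + C3*airybi(-2*c), c)


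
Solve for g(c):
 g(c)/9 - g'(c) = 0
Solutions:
 g(c) = C1*exp(c/9)
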